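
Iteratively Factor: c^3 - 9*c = (c - 3)*(c^2 + 3*c) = (c - 3)*(c + 3)*(c)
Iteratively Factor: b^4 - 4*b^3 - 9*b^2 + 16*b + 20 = (b - 5)*(b^3 + b^2 - 4*b - 4) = (b - 5)*(b + 1)*(b^2 - 4) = (b - 5)*(b + 1)*(b + 2)*(b - 2)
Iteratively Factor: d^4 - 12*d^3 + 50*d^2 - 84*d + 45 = (d - 5)*(d^3 - 7*d^2 + 15*d - 9) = (d - 5)*(d - 3)*(d^2 - 4*d + 3) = (d - 5)*(d - 3)^2*(d - 1)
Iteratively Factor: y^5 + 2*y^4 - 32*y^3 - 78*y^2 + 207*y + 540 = (y + 4)*(y^4 - 2*y^3 - 24*y^2 + 18*y + 135) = (y + 3)*(y + 4)*(y^3 - 5*y^2 - 9*y + 45) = (y + 3)^2*(y + 4)*(y^2 - 8*y + 15) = (y - 3)*(y + 3)^2*(y + 4)*(y - 5)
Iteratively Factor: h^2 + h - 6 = (h - 2)*(h + 3)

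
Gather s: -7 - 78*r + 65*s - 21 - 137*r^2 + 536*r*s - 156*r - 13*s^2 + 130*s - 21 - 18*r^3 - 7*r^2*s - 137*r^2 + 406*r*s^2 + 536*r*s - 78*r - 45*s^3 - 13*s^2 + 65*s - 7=-18*r^3 - 274*r^2 - 312*r - 45*s^3 + s^2*(406*r - 26) + s*(-7*r^2 + 1072*r + 260) - 56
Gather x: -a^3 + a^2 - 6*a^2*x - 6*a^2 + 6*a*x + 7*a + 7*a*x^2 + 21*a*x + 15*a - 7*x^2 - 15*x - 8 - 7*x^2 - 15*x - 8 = -a^3 - 5*a^2 + 22*a + x^2*(7*a - 14) + x*(-6*a^2 + 27*a - 30) - 16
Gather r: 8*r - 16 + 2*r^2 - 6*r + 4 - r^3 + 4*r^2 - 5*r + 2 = -r^3 + 6*r^2 - 3*r - 10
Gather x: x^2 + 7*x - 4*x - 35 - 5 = x^2 + 3*x - 40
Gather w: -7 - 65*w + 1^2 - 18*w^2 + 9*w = -18*w^2 - 56*w - 6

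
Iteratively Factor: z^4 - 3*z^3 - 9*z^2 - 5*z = (z + 1)*(z^3 - 4*z^2 - 5*z) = (z - 5)*(z + 1)*(z^2 + z) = (z - 5)*(z + 1)^2*(z)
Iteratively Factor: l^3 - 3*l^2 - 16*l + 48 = (l + 4)*(l^2 - 7*l + 12) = (l - 3)*(l + 4)*(l - 4)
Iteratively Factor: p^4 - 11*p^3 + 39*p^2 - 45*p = (p - 5)*(p^3 - 6*p^2 + 9*p) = (p - 5)*(p - 3)*(p^2 - 3*p) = (p - 5)*(p - 3)^2*(p)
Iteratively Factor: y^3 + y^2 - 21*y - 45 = (y - 5)*(y^2 + 6*y + 9) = (y - 5)*(y + 3)*(y + 3)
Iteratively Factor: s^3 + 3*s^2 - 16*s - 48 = (s + 4)*(s^2 - s - 12) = (s - 4)*(s + 4)*(s + 3)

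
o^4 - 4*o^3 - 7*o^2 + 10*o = o*(o - 5)*(o - 1)*(o + 2)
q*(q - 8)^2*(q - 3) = q^4 - 19*q^3 + 112*q^2 - 192*q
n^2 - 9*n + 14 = (n - 7)*(n - 2)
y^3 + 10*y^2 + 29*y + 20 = (y + 1)*(y + 4)*(y + 5)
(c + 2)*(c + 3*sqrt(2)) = c^2 + 2*c + 3*sqrt(2)*c + 6*sqrt(2)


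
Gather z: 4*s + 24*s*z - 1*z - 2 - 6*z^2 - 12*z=4*s - 6*z^2 + z*(24*s - 13) - 2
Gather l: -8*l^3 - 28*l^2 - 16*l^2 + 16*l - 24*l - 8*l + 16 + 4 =-8*l^3 - 44*l^2 - 16*l + 20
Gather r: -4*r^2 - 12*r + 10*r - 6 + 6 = -4*r^2 - 2*r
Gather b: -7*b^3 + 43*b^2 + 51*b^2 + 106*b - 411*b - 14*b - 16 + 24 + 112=-7*b^3 + 94*b^2 - 319*b + 120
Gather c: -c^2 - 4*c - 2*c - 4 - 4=-c^2 - 6*c - 8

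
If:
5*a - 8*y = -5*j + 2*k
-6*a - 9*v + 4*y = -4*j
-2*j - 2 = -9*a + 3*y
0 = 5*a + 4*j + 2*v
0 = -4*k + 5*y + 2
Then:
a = 444/2563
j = -301/2563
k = 193/466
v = -508/2563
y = -16/233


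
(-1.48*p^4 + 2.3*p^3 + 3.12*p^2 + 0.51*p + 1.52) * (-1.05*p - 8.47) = 1.554*p^5 + 10.1206*p^4 - 22.757*p^3 - 26.9619*p^2 - 5.9157*p - 12.8744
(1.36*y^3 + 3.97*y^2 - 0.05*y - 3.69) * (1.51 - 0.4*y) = -0.544*y^4 + 0.4656*y^3 + 6.0147*y^2 + 1.4005*y - 5.5719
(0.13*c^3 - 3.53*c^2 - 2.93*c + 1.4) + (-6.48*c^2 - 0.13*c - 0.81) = 0.13*c^3 - 10.01*c^2 - 3.06*c + 0.59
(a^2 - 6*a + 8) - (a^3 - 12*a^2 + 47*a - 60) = -a^3 + 13*a^2 - 53*a + 68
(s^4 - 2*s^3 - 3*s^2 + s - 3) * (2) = 2*s^4 - 4*s^3 - 6*s^2 + 2*s - 6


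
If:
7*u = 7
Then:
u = 1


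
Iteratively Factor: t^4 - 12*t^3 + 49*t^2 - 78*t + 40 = (t - 2)*(t^3 - 10*t^2 + 29*t - 20) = (t - 2)*(t - 1)*(t^2 - 9*t + 20) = (t - 5)*(t - 2)*(t - 1)*(t - 4)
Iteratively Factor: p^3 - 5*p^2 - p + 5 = (p - 1)*(p^2 - 4*p - 5) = (p - 5)*(p - 1)*(p + 1)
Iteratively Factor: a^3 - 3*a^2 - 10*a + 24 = (a - 4)*(a^2 + a - 6) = (a - 4)*(a + 3)*(a - 2)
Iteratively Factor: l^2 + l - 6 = (l - 2)*(l + 3)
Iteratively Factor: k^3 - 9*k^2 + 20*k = (k - 5)*(k^2 - 4*k) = k*(k - 5)*(k - 4)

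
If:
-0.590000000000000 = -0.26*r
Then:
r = 2.27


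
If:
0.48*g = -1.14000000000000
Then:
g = -2.38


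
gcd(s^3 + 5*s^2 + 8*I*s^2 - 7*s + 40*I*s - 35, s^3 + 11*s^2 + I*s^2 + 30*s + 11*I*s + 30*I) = s^2 + s*(5 + I) + 5*I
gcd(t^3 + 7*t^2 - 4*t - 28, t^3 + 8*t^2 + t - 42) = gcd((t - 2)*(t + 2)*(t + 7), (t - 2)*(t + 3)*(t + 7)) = t^2 + 5*t - 14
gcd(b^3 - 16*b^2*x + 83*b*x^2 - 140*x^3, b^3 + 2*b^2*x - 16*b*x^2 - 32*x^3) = -b + 4*x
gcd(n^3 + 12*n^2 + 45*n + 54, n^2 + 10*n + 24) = n + 6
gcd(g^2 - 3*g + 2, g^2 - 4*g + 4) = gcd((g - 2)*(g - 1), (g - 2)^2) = g - 2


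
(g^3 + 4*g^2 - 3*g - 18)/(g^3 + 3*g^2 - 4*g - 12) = (g + 3)/(g + 2)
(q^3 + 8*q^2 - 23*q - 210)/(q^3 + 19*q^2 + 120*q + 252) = (q - 5)/(q + 6)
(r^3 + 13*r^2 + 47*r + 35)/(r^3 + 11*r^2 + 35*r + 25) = (r + 7)/(r + 5)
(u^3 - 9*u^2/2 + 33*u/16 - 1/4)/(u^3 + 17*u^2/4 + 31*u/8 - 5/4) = (4*u^2 - 17*u + 4)/(2*(2*u^2 + 9*u + 10))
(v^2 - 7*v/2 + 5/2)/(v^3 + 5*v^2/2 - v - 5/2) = (2*v - 5)/(2*v^2 + 7*v + 5)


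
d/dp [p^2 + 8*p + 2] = 2*p + 8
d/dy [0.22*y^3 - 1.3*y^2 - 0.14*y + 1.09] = 0.66*y^2 - 2.6*y - 0.14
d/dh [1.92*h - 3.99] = 1.92000000000000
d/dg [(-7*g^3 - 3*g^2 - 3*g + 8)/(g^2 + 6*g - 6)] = (-7*g^4 - 84*g^3 + 111*g^2 + 20*g - 30)/(g^4 + 12*g^3 + 24*g^2 - 72*g + 36)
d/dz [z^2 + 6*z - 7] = 2*z + 6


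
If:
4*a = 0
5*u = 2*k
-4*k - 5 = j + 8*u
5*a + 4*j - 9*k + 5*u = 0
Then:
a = 0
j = -175/179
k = -100/179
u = -40/179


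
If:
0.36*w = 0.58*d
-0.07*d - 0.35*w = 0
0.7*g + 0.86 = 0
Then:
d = 0.00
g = -1.23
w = 0.00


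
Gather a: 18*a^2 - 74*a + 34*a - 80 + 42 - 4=18*a^2 - 40*a - 42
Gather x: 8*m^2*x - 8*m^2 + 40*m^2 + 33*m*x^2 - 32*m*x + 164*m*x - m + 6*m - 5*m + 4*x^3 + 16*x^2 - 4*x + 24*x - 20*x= 32*m^2 + 4*x^3 + x^2*(33*m + 16) + x*(8*m^2 + 132*m)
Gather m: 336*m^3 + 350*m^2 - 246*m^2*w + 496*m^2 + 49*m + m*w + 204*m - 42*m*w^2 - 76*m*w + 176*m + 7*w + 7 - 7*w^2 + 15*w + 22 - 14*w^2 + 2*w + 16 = 336*m^3 + m^2*(846 - 246*w) + m*(-42*w^2 - 75*w + 429) - 21*w^2 + 24*w + 45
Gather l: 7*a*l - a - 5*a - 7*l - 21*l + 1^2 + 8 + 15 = -6*a + l*(7*a - 28) + 24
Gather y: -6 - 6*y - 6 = -6*y - 12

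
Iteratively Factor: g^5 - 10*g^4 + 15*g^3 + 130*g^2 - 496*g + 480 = (g - 2)*(g^4 - 8*g^3 - g^2 + 128*g - 240) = (g - 5)*(g - 2)*(g^3 - 3*g^2 - 16*g + 48) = (g - 5)*(g - 2)*(g + 4)*(g^2 - 7*g + 12) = (g - 5)*(g - 3)*(g - 2)*(g + 4)*(g - 4)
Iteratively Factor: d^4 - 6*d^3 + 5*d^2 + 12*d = (d + 1)*(d^3 - 7*d^2 + 12*d) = d*(d + 1)*(d^2 - 7*d + 12) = d*(d - 3)*(d + 1)*(d - 4)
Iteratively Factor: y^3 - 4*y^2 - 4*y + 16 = (y - 4)*(y^2 - 4) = (y - 4)*(y - 2)*(y + 2)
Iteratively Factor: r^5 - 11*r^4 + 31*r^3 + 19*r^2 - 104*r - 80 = (r + 1)*(r^4 - 12*r^3 + 43*r^2 - 24*r - 80) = (r - 5)*(r + 1)*(r^3 - 7*r^2 + 8*r + 16) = (r - 5)*(r - 4)*(r + 1)*(r^2 - 3*r - 4) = (r - 5)*(r - 4)^2*(r + 1)*(r + 1)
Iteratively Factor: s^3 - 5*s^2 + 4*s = (s)*(s^2 - 5*s + 4) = s*(s - 1)*(s - 4)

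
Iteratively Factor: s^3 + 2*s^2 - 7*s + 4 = (s - 1)*(s^2 + 3*s - 4) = (s - 1)^2*(s + 4)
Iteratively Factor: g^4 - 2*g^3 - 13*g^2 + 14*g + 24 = (g + 3)*(g^3 - 5*g^2 + 2*g + 8) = (g + 1)*(g + 3)*(g^2 - 6*g + 8) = (g - 2)*(g + 1)*(g + 3)*(g - 4)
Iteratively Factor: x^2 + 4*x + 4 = (x + 2)*(x + 2)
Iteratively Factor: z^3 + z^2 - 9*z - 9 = (z - 3)*(z^2 + 4*z + 3) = (z - 3)*(z + 1)*(z + 3)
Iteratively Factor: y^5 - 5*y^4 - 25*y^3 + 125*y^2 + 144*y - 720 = (y + 4)*(y^4 - 9*y^3 + 11*y^2 + 81*y - 180) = (y + 3)*(y + 4)*(y^3 - 12*y^2 + 47*y - 60) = (y - 5)*(y + 3)*(y + 4)*(y^2 - 7*y + 12) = (y - 5)*(y - 4)*(y + 3)*(y + 4)*(y - 3)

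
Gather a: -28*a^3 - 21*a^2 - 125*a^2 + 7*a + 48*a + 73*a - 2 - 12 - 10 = -28*a^3 - 146*a^2 + 128*a - 24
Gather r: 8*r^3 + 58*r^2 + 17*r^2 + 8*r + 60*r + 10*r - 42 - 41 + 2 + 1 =8*r^3 + 75*r^2 + 78*r - 80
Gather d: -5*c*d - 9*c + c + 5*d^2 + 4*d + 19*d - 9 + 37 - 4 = -8*c + 5*d^2 + d*(23 - 5*c) + 24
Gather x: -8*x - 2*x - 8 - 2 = -10*x - 10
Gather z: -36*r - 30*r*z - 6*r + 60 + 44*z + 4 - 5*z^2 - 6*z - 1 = -42*r - 5*z^2 + z*(38 - 30*r) + 63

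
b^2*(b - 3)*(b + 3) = b^4 - 9*b^2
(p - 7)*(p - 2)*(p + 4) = p^3 - 5*p^2 - 22*p + 56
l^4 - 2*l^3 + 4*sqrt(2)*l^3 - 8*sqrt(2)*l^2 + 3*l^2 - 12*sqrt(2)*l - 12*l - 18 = (l - 3)*(l + 1)*(l + sqrt(2))*(l + 3*sqrt(2))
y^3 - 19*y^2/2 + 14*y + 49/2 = (y - 7)*(y - 7/2)*(y + 1)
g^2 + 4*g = g*(g + 4)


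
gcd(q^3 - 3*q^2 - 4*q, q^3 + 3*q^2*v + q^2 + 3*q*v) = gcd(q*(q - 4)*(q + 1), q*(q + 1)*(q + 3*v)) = q^2 + q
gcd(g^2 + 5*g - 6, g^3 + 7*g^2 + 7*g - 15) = g - 1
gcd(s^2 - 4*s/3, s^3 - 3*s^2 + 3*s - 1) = 1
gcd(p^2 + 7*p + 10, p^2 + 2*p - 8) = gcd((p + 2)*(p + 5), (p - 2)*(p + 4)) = 1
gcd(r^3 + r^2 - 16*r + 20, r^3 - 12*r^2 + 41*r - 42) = r - 2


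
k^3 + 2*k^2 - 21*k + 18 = (k - 3)*(k - 1)*(k + 6)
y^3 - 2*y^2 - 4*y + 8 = (y - 2)^2*(y + 2)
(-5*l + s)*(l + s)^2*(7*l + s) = -35*l^4 - 68*l^3*s - 30*l^2*s^2 + 4*l*s^3 + s^4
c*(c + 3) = c^2 + 3*c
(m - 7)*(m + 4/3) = m^2 - 17*m/3 - 28/3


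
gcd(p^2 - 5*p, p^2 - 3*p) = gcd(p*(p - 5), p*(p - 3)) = p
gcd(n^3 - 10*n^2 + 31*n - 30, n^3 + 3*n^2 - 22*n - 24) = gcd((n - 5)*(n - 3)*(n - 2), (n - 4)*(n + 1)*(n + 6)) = 1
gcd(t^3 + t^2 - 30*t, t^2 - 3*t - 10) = t - 5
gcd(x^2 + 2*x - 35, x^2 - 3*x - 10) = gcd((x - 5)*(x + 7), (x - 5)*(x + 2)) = x - 5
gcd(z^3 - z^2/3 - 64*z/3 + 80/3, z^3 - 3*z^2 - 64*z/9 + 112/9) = z^2 - 16*z/3 + 16/3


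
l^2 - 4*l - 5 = (l - 5)*(l + 1)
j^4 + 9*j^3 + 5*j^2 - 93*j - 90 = (j - 3)*(j + 1)*(j + 5)*(j + 6)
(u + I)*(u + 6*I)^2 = u^3 + 13*I*u^2 - 48*u - 36*I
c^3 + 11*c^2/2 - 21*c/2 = c*(c - 3/2)*(c + 7)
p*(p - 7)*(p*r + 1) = p^3*r - 7*p^2*r + p^2 - 7*p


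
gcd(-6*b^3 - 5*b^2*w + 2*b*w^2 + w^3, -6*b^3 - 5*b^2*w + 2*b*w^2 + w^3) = -6*b^3 - 5*b^2*w + 2*b*w^2 + w^3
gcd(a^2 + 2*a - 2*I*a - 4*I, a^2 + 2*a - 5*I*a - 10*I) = a + 2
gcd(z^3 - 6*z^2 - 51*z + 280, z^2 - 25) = z - 5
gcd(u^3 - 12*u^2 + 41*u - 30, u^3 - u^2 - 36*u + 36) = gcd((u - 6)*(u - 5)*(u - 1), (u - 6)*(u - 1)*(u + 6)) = u^2 - 7*u + 6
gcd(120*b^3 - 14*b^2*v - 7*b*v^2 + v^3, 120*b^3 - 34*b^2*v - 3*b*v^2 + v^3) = -5*b + v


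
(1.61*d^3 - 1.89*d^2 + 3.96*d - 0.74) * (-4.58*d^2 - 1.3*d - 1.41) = -7.3738*d^5 + 6.5632*d^4 - 17.9499*d^3 + 0.9061*d^2 - 4.6216*d + 1.0434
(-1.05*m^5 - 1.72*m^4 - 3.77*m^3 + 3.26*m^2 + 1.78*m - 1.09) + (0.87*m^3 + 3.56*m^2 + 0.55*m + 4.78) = -1.05*m^5 - 1.72*m^4 - 2.9*m^3 + 6.82*m^2 + 2.33*m + 3.69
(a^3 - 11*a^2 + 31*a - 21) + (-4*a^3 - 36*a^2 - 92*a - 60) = -3*a^3 - 47*a^2 - 61*a - 81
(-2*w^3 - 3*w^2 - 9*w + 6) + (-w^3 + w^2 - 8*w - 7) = -3*w^3 - 2*w^2 - 17*w - 1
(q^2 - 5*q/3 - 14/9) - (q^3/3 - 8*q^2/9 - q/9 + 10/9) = -q^3/3 + 17*q^2/9 - 14*q/9 - 8/3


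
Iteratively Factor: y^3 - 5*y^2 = (y)*(y^2 - 5*y) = y^2*(y - 5)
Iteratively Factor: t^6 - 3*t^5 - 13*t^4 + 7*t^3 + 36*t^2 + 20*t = (t + 1)*(t^5 - 4*t^4 - 9*t^3 + 16*t^2 + 20*t) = t*(t + 1)*(t^4 - 4*t^3 - 9*t^2 + 16*t + 20) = t*(t + 1)^2*(t^3 - 5*t^2 - 4*t + 20) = t*(t + 1)^2*(t + 2)*(t^2 - 7*t + 10) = t*(t - 2)*(t + 1)^2*(t + 2)*(t - 5)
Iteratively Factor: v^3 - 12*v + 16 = (v - 2)*(v^2 + 2*v - 8) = (v - 2)^2*(v + 4)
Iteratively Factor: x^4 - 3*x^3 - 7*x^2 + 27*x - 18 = (x - 3)*(x^3 - 7*x + 6) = (x - 3)*(x - 2)*(x^2 + 2*x - 3) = (x - 3)*(x - 2)*(x - 1)*(x + 3)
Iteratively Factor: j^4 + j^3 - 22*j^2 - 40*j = (j + 2)*(j^3 - j^2 - 20*j) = j*(j + 2)*(j^2 - j - 20) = j*(j + 2)*(j + 4)*(j - 5)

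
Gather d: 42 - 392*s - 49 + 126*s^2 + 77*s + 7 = 126*s^2 - 315*s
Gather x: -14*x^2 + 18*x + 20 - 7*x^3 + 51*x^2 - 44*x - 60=-7*x^3 + 37*x^2 - 26*x - 40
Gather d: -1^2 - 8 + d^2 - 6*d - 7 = d^2 - 6*d - 16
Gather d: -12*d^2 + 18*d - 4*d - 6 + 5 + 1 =-12*d^2 + 14*d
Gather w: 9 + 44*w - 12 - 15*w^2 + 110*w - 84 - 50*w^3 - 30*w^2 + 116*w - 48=-50*w^3 - 45*w^2 + 270*w - 135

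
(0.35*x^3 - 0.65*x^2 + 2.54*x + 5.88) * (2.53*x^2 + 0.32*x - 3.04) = 0.8855*x^5 - 1.5325*x^4 + 5.1542*x^3 + 17.6652*x^2 - 5.84*x - 17.8752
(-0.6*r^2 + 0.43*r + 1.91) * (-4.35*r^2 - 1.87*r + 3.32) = 2.61*r^4 - 0.7485*r^3 - 11.1046*r^2 - 2.1441*r + 6.3412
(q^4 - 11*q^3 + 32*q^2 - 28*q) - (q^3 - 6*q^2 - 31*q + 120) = q^4 - 12*q^3 + 38*q^2 + 3*q - 120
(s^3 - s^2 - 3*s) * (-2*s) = -2*s^4 + 2*s^3 + 6*s^2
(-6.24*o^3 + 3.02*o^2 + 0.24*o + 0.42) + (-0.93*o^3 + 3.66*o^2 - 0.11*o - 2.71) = -7.17*o^3 + 6.68*o^2 + 0.13*o - 2.29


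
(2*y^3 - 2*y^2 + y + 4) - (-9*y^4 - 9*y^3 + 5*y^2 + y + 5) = 9*y^4 + 11*y^3 - 7*y^2 - 1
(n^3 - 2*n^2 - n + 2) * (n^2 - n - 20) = n^5 - 3*n^4 - 19*n^3 + 43*n^2 + 18*n - 40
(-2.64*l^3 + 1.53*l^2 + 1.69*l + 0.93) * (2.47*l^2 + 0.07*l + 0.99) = -6.5208*l^5 + 3.5943*l^4 + 1.6678*l^3 + 3.9301*l^2 + 1.7382*l + 0.9207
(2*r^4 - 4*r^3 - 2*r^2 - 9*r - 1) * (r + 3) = 2*r^5 + 2*r^4 - 14*r^3 - 15*r^2 - 28*r - 3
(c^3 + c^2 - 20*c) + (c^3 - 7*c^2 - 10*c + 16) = 2*c^3 - 6*c^2 - 30*c + 16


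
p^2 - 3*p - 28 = (p - 7)*(p + 4)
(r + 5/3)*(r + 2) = r^2 + 11*r/3 + 10/3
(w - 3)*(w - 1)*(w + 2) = w^3 - 2*w^2 - 5*w + 6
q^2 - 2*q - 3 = (q - 3)*(q + 1)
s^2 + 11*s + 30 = (s + 5)*(s + 6)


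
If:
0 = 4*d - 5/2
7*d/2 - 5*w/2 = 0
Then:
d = 5/8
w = 7/8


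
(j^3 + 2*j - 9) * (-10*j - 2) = -10*j^4 - 2*j^3 - 20*j^2 + 86*j + 18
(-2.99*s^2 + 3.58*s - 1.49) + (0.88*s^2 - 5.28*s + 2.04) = -2.11*s^2 - 1.7*s + 0.55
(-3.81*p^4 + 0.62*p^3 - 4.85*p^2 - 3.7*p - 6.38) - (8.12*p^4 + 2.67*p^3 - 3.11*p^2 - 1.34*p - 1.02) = -11.93*p^4 - 2.05*p^3 - 1.74*p^2 - 2.36*p - 5.36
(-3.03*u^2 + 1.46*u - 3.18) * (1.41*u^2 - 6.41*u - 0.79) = -4.2723*u^4 + 21.4809*u^3 - 11.4487*u^2 + 19.2304*u + 2.5122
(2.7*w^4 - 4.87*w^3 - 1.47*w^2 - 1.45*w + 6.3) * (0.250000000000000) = 0.675*w^4 - 1.2175*w^3 - 0.3675*w^2 - 0.3625*w + 1.575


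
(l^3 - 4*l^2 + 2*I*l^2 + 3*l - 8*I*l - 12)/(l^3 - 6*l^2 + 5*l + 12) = (l^2 + 2*I*l + 3)/(l^2 - 2*l - 3)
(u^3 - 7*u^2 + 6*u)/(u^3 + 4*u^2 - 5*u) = (u - 6)/(u + 5)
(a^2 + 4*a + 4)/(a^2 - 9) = (a^2 + 4*a + 4)/(a^2 - 9)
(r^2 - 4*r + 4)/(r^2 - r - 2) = (r - 2)/(r + 1)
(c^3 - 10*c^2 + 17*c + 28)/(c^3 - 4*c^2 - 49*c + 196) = (c + 1)/(c + 7)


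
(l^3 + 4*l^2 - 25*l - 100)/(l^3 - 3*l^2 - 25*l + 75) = (l + 4)/(l - 3)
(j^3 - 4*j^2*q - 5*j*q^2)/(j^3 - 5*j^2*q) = (j + q)/j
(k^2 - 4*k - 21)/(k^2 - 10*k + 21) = (k + 3)/(k - 3)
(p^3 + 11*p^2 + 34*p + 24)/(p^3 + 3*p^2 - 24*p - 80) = (p^2 + 7*p + 6)/(p^2 - p - 20)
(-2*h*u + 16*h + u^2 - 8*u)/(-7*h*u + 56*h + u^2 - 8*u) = (-2*h + u)/(-7*h + u)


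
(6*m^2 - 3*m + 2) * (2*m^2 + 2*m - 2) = 12*m^4 + 6*m^3 - 14*m^2 + 10*m - 4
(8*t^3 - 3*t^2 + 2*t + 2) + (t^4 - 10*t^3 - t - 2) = t^4 - 2*t^3 - 3*t^2 + t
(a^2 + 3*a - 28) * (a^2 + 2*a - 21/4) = a^4 + 5*a^3 - 109*a^2/4 - 287*a/4 + 147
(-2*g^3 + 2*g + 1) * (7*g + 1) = -14*g^4 - 2*g^3 + 14*g^2 + 9*g + 1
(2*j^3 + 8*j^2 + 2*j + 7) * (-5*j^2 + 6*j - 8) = -10*j^5 - 28*j^4 + 22*j^3 - 87*j^2 + 26*j - 56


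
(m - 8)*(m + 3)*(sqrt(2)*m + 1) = sqrt(2)*m^3 - 5*sqrt(2)*m^2 + m^2 - 24*sqrt(2)*m - 5*m - 24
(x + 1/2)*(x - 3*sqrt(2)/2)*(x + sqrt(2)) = x^3 - sqrt(2)*x^2/2 + x^2/2 - 3*x - sqrt(2)*x/4 - 3/2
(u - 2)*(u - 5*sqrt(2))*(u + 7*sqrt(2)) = u^3 - 2*u^2 + 2*sqrt(2)*u^2 - 70*u - 4*sqrt(2)*u + 140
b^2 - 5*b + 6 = (b - 3)*(b - 2)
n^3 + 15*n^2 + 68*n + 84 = (n + 2)*(n + 6)*(n + 7)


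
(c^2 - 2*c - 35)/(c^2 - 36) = (c^2 - 2*c - 35)/(c^2 - 36)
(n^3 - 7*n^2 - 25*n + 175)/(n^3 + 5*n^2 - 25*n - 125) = (n - 7)/(n + 5)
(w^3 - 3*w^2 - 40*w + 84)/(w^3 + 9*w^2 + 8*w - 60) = (w - 7)/(w + 5)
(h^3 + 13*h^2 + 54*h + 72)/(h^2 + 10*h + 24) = h + 3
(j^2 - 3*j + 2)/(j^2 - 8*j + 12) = (j - 1)/(j - 6)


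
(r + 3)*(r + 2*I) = r^2 + 3*r + 2*I*r + 6*I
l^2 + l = l*(l + 1)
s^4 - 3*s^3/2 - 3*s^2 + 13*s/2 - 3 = (s - 3/2)*(s - 1)^2*(s + 2)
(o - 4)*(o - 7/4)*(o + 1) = o^3 - 19*o^2/4 + 5*o/4 + 7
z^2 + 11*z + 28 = (z + 4)*(z + 7)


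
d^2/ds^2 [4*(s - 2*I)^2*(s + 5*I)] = 24*s + 8*I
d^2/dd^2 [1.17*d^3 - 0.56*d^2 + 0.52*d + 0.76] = 7.02*d - 1.12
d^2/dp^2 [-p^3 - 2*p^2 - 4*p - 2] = -6*p - 4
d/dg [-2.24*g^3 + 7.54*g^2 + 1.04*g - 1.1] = -6.72*g^2 + 15.08*g + 1.04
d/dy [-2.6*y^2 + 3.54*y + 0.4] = 3.54 - 5.2*y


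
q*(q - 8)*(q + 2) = q^3 - 6*q^2 - 16*q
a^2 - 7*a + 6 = (a - 6)*(a - 1)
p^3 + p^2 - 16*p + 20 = (p - 2)^2*(p + 5)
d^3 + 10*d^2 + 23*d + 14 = (d + 1)*(d + 2)*(d + 7)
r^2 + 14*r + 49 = (r + 7)^2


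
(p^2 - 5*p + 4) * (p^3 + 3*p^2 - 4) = p^5 - 2*p^4 - 11*p^3 + 8*p^2 + 20*p - 16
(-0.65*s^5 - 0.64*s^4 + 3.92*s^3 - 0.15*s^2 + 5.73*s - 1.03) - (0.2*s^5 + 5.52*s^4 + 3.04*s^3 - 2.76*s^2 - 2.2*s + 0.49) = -0.85*s^5 - 6.16*s^4 + 0.88*s^3 + 2.61*s^2 + 7.93*s - 1.52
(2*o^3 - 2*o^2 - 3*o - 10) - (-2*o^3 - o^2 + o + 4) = 4*o^3 - o^2 - 4*o - 14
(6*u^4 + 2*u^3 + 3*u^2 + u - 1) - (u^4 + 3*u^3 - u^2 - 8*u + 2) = 5*u^4 - u^3 + 4*u^2 + 9*u - 3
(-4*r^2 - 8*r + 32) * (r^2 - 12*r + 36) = -4*r^4 + 40*r^3 - 16*r^2 - 672*r + 1152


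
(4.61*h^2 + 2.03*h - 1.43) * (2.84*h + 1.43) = 13.0924*h^3 + 12.3575*h^2 - 1.1583*h - 2.0449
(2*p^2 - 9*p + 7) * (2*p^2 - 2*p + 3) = 4*p^4 - 22*p^3 + 38*p^2 - 41*p + 21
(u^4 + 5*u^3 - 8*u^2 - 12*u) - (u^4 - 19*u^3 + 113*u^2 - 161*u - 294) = 24*u^3 - 121*u^2 + 149*u + 294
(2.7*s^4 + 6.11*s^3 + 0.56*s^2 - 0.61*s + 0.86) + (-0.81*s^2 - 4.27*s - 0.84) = 2.7*s^4 + 6.11*s^3 - 0.25*s^2 - 4.88*s + 0.02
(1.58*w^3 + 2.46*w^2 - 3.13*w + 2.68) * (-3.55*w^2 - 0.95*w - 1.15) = -5.609*w^5 - 10.234*w^4 + 6.9575*w^3 - 9.3695*w^2 + 1.0535*w - 3.082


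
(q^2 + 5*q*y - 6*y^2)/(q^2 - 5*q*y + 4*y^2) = (-q - 6*y)/(-q + 4*y)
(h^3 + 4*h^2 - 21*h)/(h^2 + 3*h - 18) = h*(h + 7)/(h + 6)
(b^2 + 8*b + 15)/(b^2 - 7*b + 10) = (b^2 + 8*b + 15)/(b^2 - 7*b + 10)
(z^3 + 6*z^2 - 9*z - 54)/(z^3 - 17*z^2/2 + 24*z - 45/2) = 2*(z^2 + 9*z + 18)/(2*z^2 - 11*z + 15)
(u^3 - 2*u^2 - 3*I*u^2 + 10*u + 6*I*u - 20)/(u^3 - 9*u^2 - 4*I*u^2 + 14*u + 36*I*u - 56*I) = (u^2 - 3*I*u + 10)/(u^2 - u*(7 + 4*I) + 28*I)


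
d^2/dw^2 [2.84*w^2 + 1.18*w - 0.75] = 5.68000000000000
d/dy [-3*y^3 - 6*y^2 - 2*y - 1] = -9*y^2 - 12*y - 2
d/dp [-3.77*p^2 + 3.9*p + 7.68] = 3.9 - 7.54*p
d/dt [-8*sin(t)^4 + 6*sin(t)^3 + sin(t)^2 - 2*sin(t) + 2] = 2*(-16*sin(t)^3 + 9*sin(t)^2 + sin(t) - 1)*cos(t)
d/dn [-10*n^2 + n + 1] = 1 - 20*n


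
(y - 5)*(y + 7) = y^2 + 2*y - 35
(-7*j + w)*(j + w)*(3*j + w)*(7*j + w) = -147*j^4 - 196*j^3*w - 46*j^2*w^2 + 4*j*w^3 + w^4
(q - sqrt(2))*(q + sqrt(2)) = q^2 - 2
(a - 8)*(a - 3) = a^2 - 11*a + 24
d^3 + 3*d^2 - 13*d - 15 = (d - 3)*(d + 1)*(d + 5)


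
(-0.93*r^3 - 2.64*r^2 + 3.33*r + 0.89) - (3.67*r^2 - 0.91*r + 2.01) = -0.93*r^3 - 6.31*r^2 + 4.24*r - 1.12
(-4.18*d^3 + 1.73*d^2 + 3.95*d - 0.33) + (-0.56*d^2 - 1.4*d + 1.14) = -4.18*d^3 + 1.17*d^2 + 2.55*d + 0.81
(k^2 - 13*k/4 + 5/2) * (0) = 0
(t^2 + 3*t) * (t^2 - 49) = t^4 + 3*t^3 - 49*t^2 - 147*t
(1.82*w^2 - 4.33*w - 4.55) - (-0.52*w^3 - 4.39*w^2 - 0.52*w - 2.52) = 0.52*w^3 + 6.21*w^2 - 3.81*w - 2.03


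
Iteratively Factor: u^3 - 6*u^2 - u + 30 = (u - 3)*(u^2 - 3*u - 10) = (u - 5)*(u - 3)*(u + 2)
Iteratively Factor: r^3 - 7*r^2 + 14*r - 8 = (r - 2)*(r^2 - 5*r + 4) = (r - 4)*(r - 2)*(r - 1)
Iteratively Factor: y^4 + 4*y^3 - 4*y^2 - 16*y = (y + 2)*(y^3 + 2*y^2 - 8*y) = y*(y + 2)*(y^2 + 2*y - 8) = y*(y + 2)*(y + 4)*(y - 2)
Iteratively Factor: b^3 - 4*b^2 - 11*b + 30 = (b - 2)*(b^2 - 2*b - 15) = (b - 2)*(b + 3)*(b - 5)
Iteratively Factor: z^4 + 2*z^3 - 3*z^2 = (z + 3)*(z^3 - z^2) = (z - 1)*(z + 3)*(z^2) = z*(z - 1)*(z + 3)*(z)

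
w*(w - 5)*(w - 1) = w^3 - 6*w^2 + 5*w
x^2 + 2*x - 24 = (x - 4)*(x + 6)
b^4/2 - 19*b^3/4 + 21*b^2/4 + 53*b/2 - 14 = (b/2 + 1)*(b - 7)*(b - 4)*(b - 1/2)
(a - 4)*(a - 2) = a^2 - 6*a + 8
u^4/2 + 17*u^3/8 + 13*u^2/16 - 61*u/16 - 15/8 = (u/2 + 1)*(u - 5/4)*(u + 1/2)*(u + 3)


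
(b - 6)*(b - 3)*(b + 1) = b^3 - 8*b^2 + 9*b + 18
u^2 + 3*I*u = u*(u + 3*I)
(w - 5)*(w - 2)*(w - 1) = w^3 - 8*w^2 + 17*w - 10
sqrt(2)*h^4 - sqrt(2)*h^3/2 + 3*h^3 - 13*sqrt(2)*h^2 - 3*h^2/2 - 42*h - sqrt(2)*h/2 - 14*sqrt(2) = (h - 4)*(h + 7/2)*(h + sqrt(2))*(sqrt(2)*h + 1)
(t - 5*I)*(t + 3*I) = t^2 - 2*I*t + 15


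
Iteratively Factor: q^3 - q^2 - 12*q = (q)*(q^2 - q - 12) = q*(q - 4)*(q + 3)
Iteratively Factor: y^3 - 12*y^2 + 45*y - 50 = (y - 2)*(y^2 - 10*y + 25) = (y - 5)*(y - 2)*(y - 5)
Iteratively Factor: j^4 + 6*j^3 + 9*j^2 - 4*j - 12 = (j + 2)*(j^3 + 4*j^2 + j - 6) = (j + 2)*(j + 3)*(j^2 + j - 2) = (j - 1)*(j + 2)*(j + 3)*(j + 2)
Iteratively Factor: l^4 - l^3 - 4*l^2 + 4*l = (l)*(l^3 - l^2 - 4*l + 4) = l*(l - 2)*(l^2 + l - 2) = l*(l - 2)*(l - 1)*(l + 2)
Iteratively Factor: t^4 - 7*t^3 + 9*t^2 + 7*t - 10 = (t - 2)*(t^3 - 5*t^2 - t + 5) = (t - 2)*(t + 1)*(t^2 - 6*t + 5) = (t - 5)*(t - 2)*(t + 1)*(t - 1)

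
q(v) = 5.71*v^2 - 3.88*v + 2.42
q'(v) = 11.42*v - 3.88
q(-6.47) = 266.55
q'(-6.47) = -77.77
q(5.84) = 174.50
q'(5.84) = 62.81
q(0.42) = 1.80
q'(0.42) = 0.92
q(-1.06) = 12.95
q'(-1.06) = -15.99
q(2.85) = 37.74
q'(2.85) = 28.67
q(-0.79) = 9.05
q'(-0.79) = -12.90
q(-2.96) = 63.93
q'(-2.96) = -37.68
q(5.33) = 143.95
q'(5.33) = 56.99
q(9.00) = 430.01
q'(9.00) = 98.90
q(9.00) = 430.01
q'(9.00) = 98.90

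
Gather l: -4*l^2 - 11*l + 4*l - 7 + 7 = -4*l^2 - 7*l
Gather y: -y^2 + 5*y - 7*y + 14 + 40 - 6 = -y^2 - 2*y + 48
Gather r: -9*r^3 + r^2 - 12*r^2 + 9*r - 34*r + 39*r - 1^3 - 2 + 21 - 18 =-9*r^3 - 11*r^2 + 14*r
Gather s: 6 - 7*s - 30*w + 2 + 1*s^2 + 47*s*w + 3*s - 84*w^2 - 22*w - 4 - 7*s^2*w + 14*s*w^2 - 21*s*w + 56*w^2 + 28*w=s^2*(1 - 7*w) + s*(14*w^2 + 26*w - 4) - 28*w^2 - 24*w + 4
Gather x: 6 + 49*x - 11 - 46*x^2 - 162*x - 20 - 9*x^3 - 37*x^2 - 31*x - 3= -9*x^3 - 83*x^2 - 144*x - 28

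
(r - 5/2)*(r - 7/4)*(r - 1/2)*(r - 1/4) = r^4 - 5*r^3 + 123*r^2/16 - 61*r/16 + 35/64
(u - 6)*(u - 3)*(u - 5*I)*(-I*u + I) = -I*u^4 - 5*u^3 + 10*I*u^3 + 50*u^2 - 27*I*u^2 - 135*u + 18*I*u + 90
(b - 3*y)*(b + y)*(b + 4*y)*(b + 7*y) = b^4 + 9*b^3*y + 3*b^2*y^2 - 89*b*y^3 - 84*y^4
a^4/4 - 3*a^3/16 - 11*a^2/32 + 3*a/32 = a*(a/4 + 1/4)*(a - 3/2)*(a - 1/4)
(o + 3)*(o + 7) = o^2 + 10*o + 21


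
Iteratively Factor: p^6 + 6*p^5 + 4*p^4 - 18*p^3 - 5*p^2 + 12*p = (p - 1)*(p^5 + 7*p^4 + 11*p^3 - 7*p^2 - 12*p) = (p - 1)*(p + 1)*(p^4 + 6*p^3 + 5*p^2 - 12*p) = p*(p - 1)*(p + 1)*(p^3 + 6*p^2 + 5*p - 12) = p*(p - 1)*(p + 1)*(p + 4)*(p^2 + 2*p - 3) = p*(p - 1)^2*(p + 1)*(p + 4)*(p + 3)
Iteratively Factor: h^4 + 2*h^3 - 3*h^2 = (h)*(h^3 + 2*h^2 - 3*h) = h*(h + 3)*(h^2 - h) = h^2*(h + 3)*(h - 1)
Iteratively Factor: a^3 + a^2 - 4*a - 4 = (a + 2)*(a^2 - a - 2) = (a + 1)*(a + 2)*(a - 2)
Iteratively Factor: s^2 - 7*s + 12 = (s - 4)*(s - 3)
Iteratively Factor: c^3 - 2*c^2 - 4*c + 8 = (c - 2)*(c^2 - 4) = (c - 2)*(c + 2)*(c - 2)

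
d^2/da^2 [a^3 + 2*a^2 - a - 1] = 6*a + 4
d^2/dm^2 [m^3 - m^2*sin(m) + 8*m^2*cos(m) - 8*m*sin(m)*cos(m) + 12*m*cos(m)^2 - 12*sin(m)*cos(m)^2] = m^2*sin(m) - 8*m^2*cos(m) - 32*m*sin(m) + 16*m*sin(2*m) - 4*m*cos(m) - 24*m*cos(2*m) + 6*m + sin(m) - 24*sin(2*m) + 27*sin(3*m) + 16*cos(m) - 16*cos(2*m)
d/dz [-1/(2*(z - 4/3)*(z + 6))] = 3*(3*z + 7)/((z + 6)^2*(3*z - 4)^2)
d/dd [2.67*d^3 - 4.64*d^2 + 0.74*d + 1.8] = 8.01*d^2 - 9.28*d + 0.74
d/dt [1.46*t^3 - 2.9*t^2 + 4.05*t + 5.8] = 4.38*t^2 - 5.8*t + 4.05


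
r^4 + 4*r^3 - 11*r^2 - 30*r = r*(r - 3)*(r + 2)*(r + 5)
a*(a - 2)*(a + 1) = a^3 - a^2 - 2*a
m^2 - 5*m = m*(m - 5)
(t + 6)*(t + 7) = t^2 + 13*t + 42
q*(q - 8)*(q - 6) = q^3 - 14*q^2 + 48*q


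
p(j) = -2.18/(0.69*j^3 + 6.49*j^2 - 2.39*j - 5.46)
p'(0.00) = -0.17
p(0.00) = 0.40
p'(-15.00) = 0.00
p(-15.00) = 0.00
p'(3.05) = 0.03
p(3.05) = -0.03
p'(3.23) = 0.02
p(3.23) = -0.03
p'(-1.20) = -1.06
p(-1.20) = -0.39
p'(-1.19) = -1.11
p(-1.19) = -0.40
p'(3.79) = 0.01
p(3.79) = -0.02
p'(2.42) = 0.07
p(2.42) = -0.06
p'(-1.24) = -0.88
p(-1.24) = -0.35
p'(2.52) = 0.06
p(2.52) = -0.05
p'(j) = -2.18*(-2.07*j^2 - 12.98*j + 2.39)/(0.69*j^3 + 6.49*j^2 - 2.39*j - 5.46)^2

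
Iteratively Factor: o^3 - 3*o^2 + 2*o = (o - 1)*(o^2 - 2*o) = o*(o - 1)*(o - 2)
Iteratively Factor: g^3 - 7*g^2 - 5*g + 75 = (g + 3)*(g^2 - 10*g + 25) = (g - 5)*(g + 3)*(g - 5)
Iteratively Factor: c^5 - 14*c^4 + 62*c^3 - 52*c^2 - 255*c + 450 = (c + 2)*(c^4 - 16*c^3 + 94*c^2 - 240*c + 225) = (c - 3)*(c + 2)*(c^3 - 13*c^2 + 55*c - 75) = (c - 3)^2*(c + 2)*(c^2 - 10*c + 25) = (c - 5)*(c - 3)^2*(c + 2)*(c - 5)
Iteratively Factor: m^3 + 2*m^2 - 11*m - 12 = (m + 4)*(m^2 - 2*m - 3) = (m - 3)*(m + 4)*(m + 1)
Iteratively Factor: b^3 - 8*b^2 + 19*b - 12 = (b - 1)*(b^2 - 7*b + 12) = (b - 3)*(b - 1)*(b - 4)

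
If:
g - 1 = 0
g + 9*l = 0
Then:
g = 1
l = -1/9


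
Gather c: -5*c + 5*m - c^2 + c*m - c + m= -c^2 + c*(m - 6) + 6*m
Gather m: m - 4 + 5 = m + 1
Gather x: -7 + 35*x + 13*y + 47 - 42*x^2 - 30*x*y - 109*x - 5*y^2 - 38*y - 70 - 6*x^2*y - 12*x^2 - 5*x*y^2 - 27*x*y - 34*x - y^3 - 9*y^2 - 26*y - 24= x^2*(-6*y - 54) + x*(-5*y^2 - 57*y - 108) - y^3 - 14*y^2 - 51*y - 54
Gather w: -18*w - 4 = -18*w - 4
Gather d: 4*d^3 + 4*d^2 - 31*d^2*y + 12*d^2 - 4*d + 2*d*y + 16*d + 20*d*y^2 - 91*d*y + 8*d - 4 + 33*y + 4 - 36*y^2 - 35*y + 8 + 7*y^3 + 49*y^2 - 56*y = 4*d^3 + d^2*(16 - 31*y) + d*(20*y^2 - 89*y + 20) + 7*y^3 + 13*y^2 - 58*y + 8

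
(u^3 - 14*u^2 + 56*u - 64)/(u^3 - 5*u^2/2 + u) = 2*(u^2 - 12*u + 32)/(u*(2*u - 1))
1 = 1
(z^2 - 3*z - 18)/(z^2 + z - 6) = (z - 6)/(z - 2)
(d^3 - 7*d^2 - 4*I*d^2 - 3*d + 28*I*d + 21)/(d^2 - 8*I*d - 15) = (d^2 - d*(7 + I) + 7*I)/(d - 5*I)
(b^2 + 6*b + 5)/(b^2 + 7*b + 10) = (b + 1)/(b + 2)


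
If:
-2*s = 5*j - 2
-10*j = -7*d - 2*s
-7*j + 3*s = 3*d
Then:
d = 32/293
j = 54/293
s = 158/293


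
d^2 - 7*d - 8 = (d - 8)*(d + 1)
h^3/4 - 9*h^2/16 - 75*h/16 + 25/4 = (h/4 + 1)*(h - 5)*(h - 5/4)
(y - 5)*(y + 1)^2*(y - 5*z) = y^4 - 5*y^3*z - 3*y^3 + 15*y^2*z - 9*y^2 + 45*y*z - 5*y + 25*z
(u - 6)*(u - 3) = u^2 - 9*u + 18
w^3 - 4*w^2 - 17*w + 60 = (w - 5)*(w - 3)*(w + 4)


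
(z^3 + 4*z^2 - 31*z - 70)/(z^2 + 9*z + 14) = z - 5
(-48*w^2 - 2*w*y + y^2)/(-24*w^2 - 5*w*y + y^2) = (6*w + y)/(3*w + y)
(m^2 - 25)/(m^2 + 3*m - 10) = (m - 5)/(m - 2)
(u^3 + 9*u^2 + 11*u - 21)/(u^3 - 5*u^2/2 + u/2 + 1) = 2*(u^2 + 10*u + 21)/(2*u^2 - 3*u - 2)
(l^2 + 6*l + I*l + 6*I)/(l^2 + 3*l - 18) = (l + I)/(l - 3)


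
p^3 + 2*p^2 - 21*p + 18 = (p - 3)*(p - 1)*(p + 6)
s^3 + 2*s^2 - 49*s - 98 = (s - 7)*(s + 2)*(s + 7)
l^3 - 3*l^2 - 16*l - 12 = (l - 6)*(l + 1)*(l + 2)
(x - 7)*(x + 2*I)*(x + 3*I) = x^3 - 7*x^2 + 5*I*x^2 - 6*x - 35*I*x + 42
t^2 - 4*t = t*(t - 4)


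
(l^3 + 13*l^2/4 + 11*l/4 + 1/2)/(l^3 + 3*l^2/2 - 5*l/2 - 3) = (4*l + 1)/(2*(2*l - 3))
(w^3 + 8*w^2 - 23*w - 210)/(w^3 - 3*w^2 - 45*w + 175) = (w + 6)/(w - 5)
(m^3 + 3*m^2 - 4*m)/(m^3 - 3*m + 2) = m*(m + 4)/(m^2 + m - 2)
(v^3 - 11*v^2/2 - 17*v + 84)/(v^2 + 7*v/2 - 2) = (2*v^2 - 19*v + 42)/(2*v - 1)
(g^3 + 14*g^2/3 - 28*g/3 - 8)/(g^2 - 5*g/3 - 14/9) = 3*(g^2 + 4*g - 12)/(3*g - 7)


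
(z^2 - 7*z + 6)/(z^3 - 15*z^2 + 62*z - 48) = 1/(z - 8)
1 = 1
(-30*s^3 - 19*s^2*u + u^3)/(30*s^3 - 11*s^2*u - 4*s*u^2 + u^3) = (-2*s - u)/(2*s - u)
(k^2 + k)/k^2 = (k + 1)/k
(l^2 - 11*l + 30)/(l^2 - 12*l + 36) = (l - 5)/(l - 6)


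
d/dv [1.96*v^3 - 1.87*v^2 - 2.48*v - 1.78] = 5.88*v^2 - 3.74*v - 2.48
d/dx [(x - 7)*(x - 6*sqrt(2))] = 2*x - 6*sqrt(2) - 7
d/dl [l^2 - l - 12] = 2*l - 1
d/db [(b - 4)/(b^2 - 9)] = (b^2 - 2*b*(b - 4) - 9)/(b^2 - 9)^2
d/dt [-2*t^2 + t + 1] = 1 - 4*t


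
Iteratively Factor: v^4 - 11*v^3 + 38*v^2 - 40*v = (v - 5)*(v^3 - 6*v^2 + 8*v) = v*(v - 5)*(v^2 - 6*v + 8) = v*(v - 5)*(v - 4)*(v - 2)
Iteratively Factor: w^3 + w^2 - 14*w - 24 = (w - 4)*(w^2 + 5*w + 6) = (w - 4)*(w + 3)*(w + 2)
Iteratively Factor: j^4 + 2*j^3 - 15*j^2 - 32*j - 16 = (j + 4)*(j^3 - 2*j^2 - 7*j - 4) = (j - 4)*(j + 4)*(j^2 + 2*j + 1) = (j - 4)*(j + 1)*(j + 4)*(j + 1)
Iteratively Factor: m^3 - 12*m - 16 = (m + 2)*(m^2 - 2*m - 8) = (m - 4)*(m + 2)*(m + 2)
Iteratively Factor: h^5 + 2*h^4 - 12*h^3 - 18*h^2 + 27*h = (h + 3)*(h^4 - h^3 - 9*h^2 + 9*h) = (h - 1)*(h + 3)*(h^3 - 9*h) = (h - 1)*(h + 3)^2*(h^2 - 3*h) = h*(h - 1)*(h + 3)^2*(h - 3)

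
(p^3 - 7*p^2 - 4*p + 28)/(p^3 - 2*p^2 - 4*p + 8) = (p - 7)/(p - 2)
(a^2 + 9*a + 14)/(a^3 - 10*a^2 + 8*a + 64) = (a + 7)/(a^2 - 12*a + 32)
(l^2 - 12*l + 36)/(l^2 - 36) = (l - 6)/(l + 6)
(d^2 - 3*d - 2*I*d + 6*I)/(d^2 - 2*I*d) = (d - 3)/d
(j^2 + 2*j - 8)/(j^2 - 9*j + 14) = (j + 4)/(j - 7)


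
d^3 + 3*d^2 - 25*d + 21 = (d - 3)*(d - 1)*(d + 7)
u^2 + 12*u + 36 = (u + 6)^2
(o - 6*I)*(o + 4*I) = o^2 - 2*I*o + 24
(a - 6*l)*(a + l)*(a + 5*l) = a^3 - 31*a*l^2 - 30*l^3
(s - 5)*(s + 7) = s^2 + 2*s - 35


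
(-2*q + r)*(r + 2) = -2*q*r - 4*q + r^2 + 2*r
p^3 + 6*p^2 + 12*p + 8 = (p + 2)^3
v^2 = v^2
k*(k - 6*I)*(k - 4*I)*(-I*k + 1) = -I*k^4 - 9*k^3 + 14*I*k^2 - 24*k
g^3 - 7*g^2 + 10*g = g*(g - 5)*(g - 2)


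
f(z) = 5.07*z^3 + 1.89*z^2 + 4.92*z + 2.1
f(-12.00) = -8545.74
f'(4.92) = 391.70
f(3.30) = 221.12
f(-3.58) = -223.92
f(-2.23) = -55.70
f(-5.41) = -771.99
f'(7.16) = 811.73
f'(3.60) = 215.65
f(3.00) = 170.76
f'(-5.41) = 429.64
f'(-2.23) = 72.13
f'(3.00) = 153.15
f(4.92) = 675.87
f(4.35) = 476.59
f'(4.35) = 309.17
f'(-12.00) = 2149.80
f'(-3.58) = 186.33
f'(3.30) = 183.03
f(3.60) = 280.85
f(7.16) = 1995.22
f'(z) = 15.21*z^2 + 3.78*z + 4.92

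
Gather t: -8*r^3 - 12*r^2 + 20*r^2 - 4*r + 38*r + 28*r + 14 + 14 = -8*r^3 + 8*r^2 + 62*r + 28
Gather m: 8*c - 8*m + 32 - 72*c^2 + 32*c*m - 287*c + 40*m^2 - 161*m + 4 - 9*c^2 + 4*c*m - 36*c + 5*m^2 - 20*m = -81*c^2 - 315*c + 45*m^2 + m*(36*c - 189) + 36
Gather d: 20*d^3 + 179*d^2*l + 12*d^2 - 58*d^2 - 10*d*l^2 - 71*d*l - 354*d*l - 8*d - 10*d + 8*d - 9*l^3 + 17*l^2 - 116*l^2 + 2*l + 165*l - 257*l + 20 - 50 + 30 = 20*d^3 + d^2*(179*l - 46) + d*(-10*l^2 - 425*l - 10) - 9*l^3 - 99*l^2 - 90*l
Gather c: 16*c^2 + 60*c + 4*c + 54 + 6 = 16*c^2 + 64*c + 60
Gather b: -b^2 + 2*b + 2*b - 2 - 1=-b^2 + 4*b - 3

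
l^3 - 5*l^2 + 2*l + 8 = (l - 4)*(l - 2)*(l + 1)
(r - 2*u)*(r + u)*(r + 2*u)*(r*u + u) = r^4*u + r^3*u^2 + r^3*u - 4*r^2*u^3 + r^2*u^2 - 4*r*u^4 - 4*r*u^3 - 4*u^4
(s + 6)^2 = s^2 + 12*s + 36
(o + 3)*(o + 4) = o^2 + 7*o + 12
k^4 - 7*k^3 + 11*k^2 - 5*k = k*(k - 5)*(k - 1)^2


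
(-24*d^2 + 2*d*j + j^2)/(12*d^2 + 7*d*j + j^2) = (-24*d^2 + 2*d*j + j^2)/(12*d^2 + 7*d*j + j^2)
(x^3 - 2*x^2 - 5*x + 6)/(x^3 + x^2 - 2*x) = (x - 3)/x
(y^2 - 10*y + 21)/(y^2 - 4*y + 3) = (y - 7)/(y - 1)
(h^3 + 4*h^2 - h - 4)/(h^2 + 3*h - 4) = h + 1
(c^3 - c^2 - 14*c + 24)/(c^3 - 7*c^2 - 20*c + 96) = (c - 2)/(c - 8)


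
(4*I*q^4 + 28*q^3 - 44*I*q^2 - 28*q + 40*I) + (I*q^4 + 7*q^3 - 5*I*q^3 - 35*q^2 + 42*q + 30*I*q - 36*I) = 5*I*q^4 + 35*q^3 - 5*I*q^3 - 35*q^2 - 44*I*q^2 + 14*q + 30*I*q + 4*I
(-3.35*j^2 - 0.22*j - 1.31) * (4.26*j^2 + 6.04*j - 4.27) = -14.271*j^4 - 21.1712*j^3 + 7.3951*j^2 - 6.973*j + 5.5937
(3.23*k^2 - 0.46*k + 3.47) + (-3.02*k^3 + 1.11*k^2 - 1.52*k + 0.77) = -3.02*k^3 + 4.34*k^2 - 1.98*k + 4.24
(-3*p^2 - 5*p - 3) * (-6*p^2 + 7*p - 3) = 18*p^4 + 9*p^3 - 8*p^2 - 6*p + 9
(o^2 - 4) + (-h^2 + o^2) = -h^2 + 2*o^2 - 4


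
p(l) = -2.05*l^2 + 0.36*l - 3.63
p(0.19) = -3.64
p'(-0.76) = 3.48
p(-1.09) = -6.46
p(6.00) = -75.27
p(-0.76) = -5.09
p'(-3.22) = 13.56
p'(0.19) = -0.42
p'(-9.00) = 37.26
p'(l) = 0.36 - 4.1*l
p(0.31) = -3.72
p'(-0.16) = 1.02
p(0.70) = -4.38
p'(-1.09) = 4.83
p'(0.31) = -0.91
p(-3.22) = -26.04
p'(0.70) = -2.51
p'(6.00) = -24.24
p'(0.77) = -2.80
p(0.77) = -4.57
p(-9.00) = -172.92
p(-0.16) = -3.74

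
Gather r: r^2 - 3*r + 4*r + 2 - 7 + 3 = r^2 + r - 2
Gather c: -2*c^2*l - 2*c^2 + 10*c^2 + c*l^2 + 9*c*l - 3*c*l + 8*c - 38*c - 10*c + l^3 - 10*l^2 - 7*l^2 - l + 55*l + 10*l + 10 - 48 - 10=c^2*(8 - 2*l) + c*(l^2 + 6*l - 40) + l^3 - 17*l^2 + 64*l - 48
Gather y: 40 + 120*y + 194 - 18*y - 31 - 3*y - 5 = 99*y + 198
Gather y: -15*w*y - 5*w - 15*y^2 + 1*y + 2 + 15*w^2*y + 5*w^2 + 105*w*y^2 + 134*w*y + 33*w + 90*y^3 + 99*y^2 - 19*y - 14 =5*w^2 + 28*w + 90*y^3 + y^2*(105*w + 84) + y*(15*w^2 + 119*w - 18) - 12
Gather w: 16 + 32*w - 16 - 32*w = 0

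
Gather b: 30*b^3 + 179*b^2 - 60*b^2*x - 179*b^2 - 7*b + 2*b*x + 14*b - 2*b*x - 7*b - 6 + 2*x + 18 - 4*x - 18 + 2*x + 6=30*b^3 - 60*b^2*x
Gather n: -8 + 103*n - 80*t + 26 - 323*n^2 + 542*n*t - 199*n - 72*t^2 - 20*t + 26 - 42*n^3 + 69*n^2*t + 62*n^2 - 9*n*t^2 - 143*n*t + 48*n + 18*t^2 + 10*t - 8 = -42*n^3 + n^2*(69*t - 261) + n*(-9*t^2 + 399*t - 48) - 54*t^2 - 90*t + 36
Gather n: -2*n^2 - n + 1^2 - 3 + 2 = -2*n^2 - n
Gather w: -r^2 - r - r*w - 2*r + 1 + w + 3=-r^2 - 3*r + w*(1 - r) + 4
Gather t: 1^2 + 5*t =5*t + 1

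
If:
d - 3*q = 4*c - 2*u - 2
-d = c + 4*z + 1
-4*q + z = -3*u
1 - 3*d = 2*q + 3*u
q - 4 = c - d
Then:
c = 446/25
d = 49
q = -679/25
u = -764/25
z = -424/25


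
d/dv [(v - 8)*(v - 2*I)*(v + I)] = 3*v^2 - 2*v*(8 + I) + 2 + 8*I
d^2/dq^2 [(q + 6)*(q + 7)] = 2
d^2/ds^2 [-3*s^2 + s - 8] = -6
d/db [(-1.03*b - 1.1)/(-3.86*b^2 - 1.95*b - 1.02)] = (3.9758*b^2 + 2.0085*b - (1.03*b + 1.1)*(7.72*b + 1.95) + 1.0506)/(3.86*b^2 + 1.95*b + 1.02)^2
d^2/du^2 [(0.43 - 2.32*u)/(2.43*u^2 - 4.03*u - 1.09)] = ((2.32*u - 0.43)*(4.86*u - 4.03)*(9.72*u - 8.06) + (33.8256*u - 20.789)*(-2.43*u^2 + 4.03*u + 1.09))/(-2.43*u^2 + 4.03*u + 1.09)^3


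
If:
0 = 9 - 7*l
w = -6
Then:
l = 9/7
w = -6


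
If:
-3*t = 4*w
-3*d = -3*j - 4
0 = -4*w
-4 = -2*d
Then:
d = 2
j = 2/3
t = 0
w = 0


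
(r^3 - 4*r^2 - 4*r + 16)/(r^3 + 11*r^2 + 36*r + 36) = (r^2 - 6*r + 8)/(r^2 + 9*r + 18)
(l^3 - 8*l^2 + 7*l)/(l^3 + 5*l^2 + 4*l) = (l^2 - 8*l + 7)/(l^2 + 5*l + 4)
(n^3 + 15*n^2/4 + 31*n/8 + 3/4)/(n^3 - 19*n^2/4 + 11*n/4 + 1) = (n^2 + 7*n/2 + 3)/(n^2 - 5*n + 4)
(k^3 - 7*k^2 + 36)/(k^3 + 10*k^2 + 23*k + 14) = (k^2 - 9*k + 18)/(k^2 + 8*k + 7)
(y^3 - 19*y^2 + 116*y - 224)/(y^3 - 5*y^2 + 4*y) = (y^2 - 15*y + 56)/(y*(y - 1))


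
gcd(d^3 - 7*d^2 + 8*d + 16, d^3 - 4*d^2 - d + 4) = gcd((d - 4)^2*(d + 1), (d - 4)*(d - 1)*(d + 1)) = d^2 - 3*d - 4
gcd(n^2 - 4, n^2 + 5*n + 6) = n + 2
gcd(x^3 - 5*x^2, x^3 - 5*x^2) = x^3 - 5*x^2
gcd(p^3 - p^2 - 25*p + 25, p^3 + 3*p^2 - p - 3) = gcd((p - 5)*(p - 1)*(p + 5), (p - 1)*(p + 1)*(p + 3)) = p - 1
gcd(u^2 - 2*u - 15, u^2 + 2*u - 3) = u + 3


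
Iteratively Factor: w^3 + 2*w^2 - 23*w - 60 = (w - 5)*(w^2 + 7*w + 12) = (w - 5)*(w + 3)*(w + 4)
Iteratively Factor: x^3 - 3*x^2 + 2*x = (x)*(x^2 - 3*x + 2) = x*(x - 1)*(x - 2)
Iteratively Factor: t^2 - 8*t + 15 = (t - 5)*(t - 3)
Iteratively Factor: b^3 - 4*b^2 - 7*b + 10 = (b - 1)*(b^2 - 3*b - 10) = (b - 1)*(b + 2)*(b - 5)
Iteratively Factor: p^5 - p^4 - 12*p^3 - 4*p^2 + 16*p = (p + 2)*(p^4 - 3*p^3 - 6*p^2 + 8*p) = (p - 4)*(p + 2)*(p^3 + p^2 - 2*p) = (p - 4)*(p - 1)*(p + 2)*(p^2 + 2*p) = p*(p - 4)*(p - 1)*(p + 2)*(p + 2)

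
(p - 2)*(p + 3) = p^2 + p - 6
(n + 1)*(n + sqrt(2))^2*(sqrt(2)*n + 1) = sqrt(2)*n^4 + sqrt(2)*n^3 + 5*n^3 + 5*n^2 + 4*sqrt(2)*n^2 + 2*n + 4*sqrt(2)*n + 2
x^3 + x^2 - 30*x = x*(x - 5)*(x + 6)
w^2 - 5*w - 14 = (w - 7)*(w + 2)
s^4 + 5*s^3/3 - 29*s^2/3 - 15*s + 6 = (s - 3)*(s - 1/3)*(s + 2)*(s + 3)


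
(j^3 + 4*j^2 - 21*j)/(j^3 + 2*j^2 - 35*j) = (j - 3)/(j - 5)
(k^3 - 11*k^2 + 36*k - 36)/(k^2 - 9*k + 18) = k - 2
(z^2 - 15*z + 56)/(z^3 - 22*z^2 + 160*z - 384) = (z - 7)/(z^2 - 14*z + 48)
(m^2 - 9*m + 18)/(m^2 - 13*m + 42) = (m - 3)/(m - 7)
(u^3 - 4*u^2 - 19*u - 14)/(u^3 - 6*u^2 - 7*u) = (u + 2)/u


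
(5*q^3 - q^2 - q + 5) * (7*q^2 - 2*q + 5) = 35*q^5 - 17*q^4 + 20*q^3 + 32*q^2 - 15*q + 25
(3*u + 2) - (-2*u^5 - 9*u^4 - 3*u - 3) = 2*u^5 + 9*u^4 + 6*u + 5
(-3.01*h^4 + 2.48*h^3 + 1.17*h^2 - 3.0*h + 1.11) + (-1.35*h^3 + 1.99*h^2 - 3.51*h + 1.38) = -3.01*h^4 + 1.13*h^3 + 3.16*h^2 - 6.51*h + 2.49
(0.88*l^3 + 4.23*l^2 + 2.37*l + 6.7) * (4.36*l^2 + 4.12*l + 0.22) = 3.8368*l^5 + 22.0684*l^4 + 27.9544*l^3 + 39.907*l^2 + 28.1254*l + 1.474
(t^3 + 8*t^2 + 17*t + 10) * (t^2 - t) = t^5 + 7*t^4 + 9*t^3 - 7*t^2 - 10*t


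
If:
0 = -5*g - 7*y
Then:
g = -7*y/5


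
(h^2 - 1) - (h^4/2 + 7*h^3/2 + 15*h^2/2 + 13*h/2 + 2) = -h^4/2 - 7*h^3/2 - 13*h^2/2 - 13*h/2 - 3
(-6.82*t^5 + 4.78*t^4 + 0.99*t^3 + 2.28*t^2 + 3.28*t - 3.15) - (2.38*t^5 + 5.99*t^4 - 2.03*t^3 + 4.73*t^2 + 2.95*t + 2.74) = -9.2*t^5 - 1.21*t^4 + 3.02*t^3 - 2.45*t^2 + 0.33*t - 5.89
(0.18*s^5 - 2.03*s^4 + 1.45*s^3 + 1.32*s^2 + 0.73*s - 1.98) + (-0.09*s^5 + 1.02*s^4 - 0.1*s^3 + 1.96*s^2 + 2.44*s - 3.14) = 0.09*s^5 - 1.01*s^4 + 1.35*s^3 + 3.28*s^2 + 3.17*s - 5.12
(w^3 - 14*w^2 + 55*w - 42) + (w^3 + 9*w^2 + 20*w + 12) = 2*w^3 - 5*w^2 + 75*w - 30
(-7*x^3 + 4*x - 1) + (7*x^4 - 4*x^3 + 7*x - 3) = 7*x^4 - 11*x^3 + 11*x - 4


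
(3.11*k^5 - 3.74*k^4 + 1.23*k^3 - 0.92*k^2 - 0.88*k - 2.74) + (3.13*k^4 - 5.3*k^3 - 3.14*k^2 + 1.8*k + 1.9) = 3.11*k^5 - 0.61*k^4 - 4.07*k^3 - 4.06*k^2 + 0.92*k - 0.84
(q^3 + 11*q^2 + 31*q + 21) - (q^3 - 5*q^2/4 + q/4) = 49*q^2/4 + 123*q/4 + 21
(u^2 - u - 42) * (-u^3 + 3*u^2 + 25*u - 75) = -u^5 + 4*u^4 + 64*u^3 - 226*u^2 - 975*u + 3150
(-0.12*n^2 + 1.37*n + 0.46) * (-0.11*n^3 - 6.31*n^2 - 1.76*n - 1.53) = 0.0132*n^5 + 0.6065*n^4 - 8.4841*n^3 - 5.1302*n^2 - 2.9057*n - 0.7038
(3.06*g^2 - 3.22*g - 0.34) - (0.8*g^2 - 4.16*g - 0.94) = 2.26*g^2 + 0.94*g + 0.6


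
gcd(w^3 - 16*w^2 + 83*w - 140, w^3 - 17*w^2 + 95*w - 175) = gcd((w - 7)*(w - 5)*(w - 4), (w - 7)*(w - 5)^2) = w^2 - 12*w + 35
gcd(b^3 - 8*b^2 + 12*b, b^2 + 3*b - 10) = b - 2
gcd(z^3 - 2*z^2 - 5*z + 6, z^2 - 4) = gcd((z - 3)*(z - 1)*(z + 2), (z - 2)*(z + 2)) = z + 2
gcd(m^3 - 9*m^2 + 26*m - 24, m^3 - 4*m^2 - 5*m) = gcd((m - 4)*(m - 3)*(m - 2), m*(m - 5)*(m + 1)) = 1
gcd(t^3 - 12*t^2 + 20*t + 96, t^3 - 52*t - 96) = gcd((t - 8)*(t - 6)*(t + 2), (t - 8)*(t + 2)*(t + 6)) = t^2 - 6*t - 16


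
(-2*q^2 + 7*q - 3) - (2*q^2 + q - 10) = -4*q^2 + 6*q + 7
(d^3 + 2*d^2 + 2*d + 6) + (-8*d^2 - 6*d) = d^3 - 6*d^2 - 4*d + 6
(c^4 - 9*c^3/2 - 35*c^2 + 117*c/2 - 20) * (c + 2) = c^5 - 5*c^4/2 - 44*c^3 - 23*c^2/2 + 97*c - 40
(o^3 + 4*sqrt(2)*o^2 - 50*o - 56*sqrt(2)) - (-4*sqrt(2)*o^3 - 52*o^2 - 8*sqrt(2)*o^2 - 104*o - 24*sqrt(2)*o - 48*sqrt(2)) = o^3 + 4*sqrt(2)*o^3 + 12*sqrt(2)*o^2 + 52*o^2 + 24*sqrt(2)*o + 54*o - 8*sqrt(2)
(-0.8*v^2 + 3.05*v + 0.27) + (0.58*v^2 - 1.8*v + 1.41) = -0.22*v^2 + 1.25*v + 1.68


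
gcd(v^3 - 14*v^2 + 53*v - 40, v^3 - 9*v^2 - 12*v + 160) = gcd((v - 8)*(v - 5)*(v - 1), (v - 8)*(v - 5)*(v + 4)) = v^2 - 13*v + 40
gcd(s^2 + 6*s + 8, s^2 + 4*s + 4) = s + 2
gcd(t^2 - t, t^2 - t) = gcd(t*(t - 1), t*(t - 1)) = t^2 - t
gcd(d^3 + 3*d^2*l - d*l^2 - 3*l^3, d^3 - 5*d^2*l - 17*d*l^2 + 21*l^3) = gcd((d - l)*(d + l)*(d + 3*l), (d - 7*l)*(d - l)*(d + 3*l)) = d^2 + 2*d*l - 3*l^2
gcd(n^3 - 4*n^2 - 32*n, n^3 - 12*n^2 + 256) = n^2 - 4*n - 32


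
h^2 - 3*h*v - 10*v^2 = (h - 5*v)*(h + 2*v)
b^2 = b^2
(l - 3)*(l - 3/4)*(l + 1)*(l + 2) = l^4 - 3*l^3/4 - 7*l^2 - 3*l/4 + 9/2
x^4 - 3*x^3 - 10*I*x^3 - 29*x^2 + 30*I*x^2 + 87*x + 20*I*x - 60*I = (x - 3)*(x - 5*I)*(x - 4*I)*(x - I)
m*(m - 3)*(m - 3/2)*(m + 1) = m^4 - 7*m^3/2 + 9*m/2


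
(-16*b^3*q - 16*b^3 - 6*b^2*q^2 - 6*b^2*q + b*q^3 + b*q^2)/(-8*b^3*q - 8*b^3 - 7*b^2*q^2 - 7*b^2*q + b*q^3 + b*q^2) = (2*b + q)/(b + q)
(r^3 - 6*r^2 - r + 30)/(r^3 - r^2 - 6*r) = (r - 5)/r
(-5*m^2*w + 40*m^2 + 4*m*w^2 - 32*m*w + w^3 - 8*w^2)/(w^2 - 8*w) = -5*m^2/w + 4*m + w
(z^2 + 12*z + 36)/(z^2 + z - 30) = (z + 6)/(z - 5)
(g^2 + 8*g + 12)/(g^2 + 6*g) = (g + 2)/g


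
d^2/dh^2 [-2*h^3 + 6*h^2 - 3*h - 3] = 12 - 12*h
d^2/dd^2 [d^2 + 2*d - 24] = 2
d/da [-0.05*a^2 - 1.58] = -0.1*a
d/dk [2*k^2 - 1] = 4*k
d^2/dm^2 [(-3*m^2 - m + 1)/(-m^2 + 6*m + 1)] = 2*(19*m^3 + 6*m^2 + 21*m - 40)/(m^6 - 18*m^5 + 105*m^4 - 180*m^3 - 105*m^2 - 18*m - 1)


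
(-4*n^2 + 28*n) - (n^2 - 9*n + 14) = -5*n^2 + 37*n - 14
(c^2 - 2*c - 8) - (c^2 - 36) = 28 - 2*c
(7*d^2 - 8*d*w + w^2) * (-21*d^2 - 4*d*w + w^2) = -147*d^4 + 140*d^3*w + 18*d^2*w^2 - 12*d*w^3 + w^4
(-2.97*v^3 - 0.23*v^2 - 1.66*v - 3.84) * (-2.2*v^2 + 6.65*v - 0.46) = 6.534*v^5 - 19.2445*v^4 + 3.4887*v^3 - 2.4852*v^2 - 24.7724*v + 1.7664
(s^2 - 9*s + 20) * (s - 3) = s^3 - 12*s^2 + 47*s - 60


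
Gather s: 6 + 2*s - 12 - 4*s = -2*s - 6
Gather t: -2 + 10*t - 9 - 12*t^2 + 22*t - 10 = -12*t^2 + 32*t - 21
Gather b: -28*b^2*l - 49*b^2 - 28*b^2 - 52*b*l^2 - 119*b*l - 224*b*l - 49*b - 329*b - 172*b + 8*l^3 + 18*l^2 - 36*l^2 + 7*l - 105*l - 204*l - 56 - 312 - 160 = b^2*(-28*l - 77) + b*(-52*l^2 - 343*l - 550) + 8*l^3 - 18*l^2 - 302*l - 528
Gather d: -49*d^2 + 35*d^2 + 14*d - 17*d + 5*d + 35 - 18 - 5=-14*d^2 + 2*d + 12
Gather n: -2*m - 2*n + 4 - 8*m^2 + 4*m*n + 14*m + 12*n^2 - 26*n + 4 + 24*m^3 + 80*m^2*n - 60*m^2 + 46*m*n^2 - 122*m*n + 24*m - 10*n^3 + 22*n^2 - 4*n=24*m^3 - 68*m^2 + 36*m - 10*n^3 + n^2*(46*m + 34) + n*(80*m^2 - 118*m - 32) + 8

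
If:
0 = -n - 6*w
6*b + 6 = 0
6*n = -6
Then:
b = -1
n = -1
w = 1/6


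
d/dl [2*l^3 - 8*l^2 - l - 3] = 6*l^2 - 16*l - 1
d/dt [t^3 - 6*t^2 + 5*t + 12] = 3*t^2 - 12*t + 5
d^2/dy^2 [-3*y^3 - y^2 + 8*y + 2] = -18*y - 2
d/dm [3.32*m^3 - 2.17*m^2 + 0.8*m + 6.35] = 9.96*m^2 - 4.34*m + 0.8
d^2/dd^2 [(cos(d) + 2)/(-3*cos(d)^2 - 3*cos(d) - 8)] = 2*(81*(1 - cos(2*d))^2*cos(d) + 63*(1 - cos(2*d))^2 - 134*cos(d) - 360*cos(2*d) - 36*cos(3*d) - 18*cos(5*d) - 180)/(6*cos(d) + 3*cos(2*d) + 19)^3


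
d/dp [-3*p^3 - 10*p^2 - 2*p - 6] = -9*p^2 - 20*p - 2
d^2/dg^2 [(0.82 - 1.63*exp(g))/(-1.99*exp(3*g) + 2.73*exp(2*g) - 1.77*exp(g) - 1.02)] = (25.819852*exp(6*g) - 55.791441*exp(5*g) + 38.185785*exp(4*g) - 65.357223*exp(3*g) + 54.100278*exp(2*g) - 14.645268*exp(g) + 3.17628)*exp(g)/(7.880599*exp(9*g) - 32.433219*exp(8*g) + 65.521944*exp(7*g) - 65.923785*exp(6*g) + 25.030188*exp(5*g) + 18.703899*exp(4*g) - 17.816031*exp(3*g) + 1.065798*exp(2*g) + 5.524524*exp(g) + 1.061208)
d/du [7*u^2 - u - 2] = 14*u - 1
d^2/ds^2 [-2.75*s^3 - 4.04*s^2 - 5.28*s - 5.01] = -16.5*s - 8.08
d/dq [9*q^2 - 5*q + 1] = 18*q - 5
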